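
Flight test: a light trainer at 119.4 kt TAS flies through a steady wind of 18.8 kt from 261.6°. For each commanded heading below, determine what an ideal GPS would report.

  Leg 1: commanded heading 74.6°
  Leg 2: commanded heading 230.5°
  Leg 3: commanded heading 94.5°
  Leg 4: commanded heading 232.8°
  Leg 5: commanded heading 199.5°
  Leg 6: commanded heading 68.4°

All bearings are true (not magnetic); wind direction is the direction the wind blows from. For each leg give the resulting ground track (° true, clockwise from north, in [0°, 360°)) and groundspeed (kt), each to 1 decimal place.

Leg 1: heading 74.6°; drift +1.0° → track 75.6°, groundspeed 138.1 kt
Leg 2: heading 230.5°; drift -5.4° → track 225.1°, groundspeed 103.8 kt
Leg 3: heading 94.5°; drift -1.7° → track 92.8°, groundspeed 137.8 kt
Leg 4: heading 232.8°; drift -5.0° → track 227.8°, groundspeed 103.3 kt
Leg 5: heading 199.5°; drift -8.5° → track 191.0°, groundspeed 111.8 kt
Leg 6: heading 68.4°; drift +1.8° → track 70.2°, groundspeed 137.8 kt

Leg 1: track=75.6°, groundspeed=138.1 kt
Leg 2: track=225.1°, groundspeed=103.8 kt
Leg 3: track=92.8°, groundspeed=137.8 kt
Leg 4: track=227.8°, groundspeed=103.3 kt
Leg 5: track=191.0°, groundspeed=111.8 kt
Leg 6: track=70.2°, groundspeed=137.8 kt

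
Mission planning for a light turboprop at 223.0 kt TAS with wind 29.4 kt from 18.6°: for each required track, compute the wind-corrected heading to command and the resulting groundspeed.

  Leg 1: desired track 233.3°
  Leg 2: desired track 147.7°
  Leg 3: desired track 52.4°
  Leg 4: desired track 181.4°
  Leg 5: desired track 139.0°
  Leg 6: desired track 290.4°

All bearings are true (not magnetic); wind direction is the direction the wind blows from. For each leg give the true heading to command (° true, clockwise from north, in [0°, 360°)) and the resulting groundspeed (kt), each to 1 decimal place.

Leg 1: heading=237.6°, groundspeed=246.5 kt
Leg 2: heading=141.8°, groundspeed=240.4 kt
Leg 3: heading=48.2°, groundspeed=198.0 kt
Leg 4: heading=179.2°, groundspeed=250.9 kt
Leg 5: heading=132.5°, groundspeed=236.4 kt
Leg 6: heading=298.0°, groundspeed=220.1 kt

Leg 1: desired track 233.3°; wind correction +4.3° → command heading 237.6°, groundspeed 246.5 kt
Leg 2: desired track 147.7°; wind correction -5.9° → command heading 141.8°, groundspeed 240.4 kt
Leg 3: desired track 52.4°; wind correction -4.2° → command heading 48.2°, groundspeed 198.0 kt
Leg 4: desired track 181.4°; wind correction -2.2° → command heading 179.2°, groundspeed 250.9 kt
Leg 5: desired track 139.0°; wind correction -6.5° → command heading 132.5°, groundspeed 236.4 kt
Leg 6: desired track 290.4°; wind correction +7.6° → command heading 298.0°, groundspeed 220.1 kt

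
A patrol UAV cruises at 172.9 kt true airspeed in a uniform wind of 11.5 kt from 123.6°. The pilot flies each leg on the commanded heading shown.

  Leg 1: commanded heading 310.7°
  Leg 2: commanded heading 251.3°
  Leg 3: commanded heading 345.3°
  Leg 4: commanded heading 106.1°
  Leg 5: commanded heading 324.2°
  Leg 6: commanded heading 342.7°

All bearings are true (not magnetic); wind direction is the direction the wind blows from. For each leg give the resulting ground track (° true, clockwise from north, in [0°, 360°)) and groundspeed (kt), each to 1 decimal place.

Leg 1: track=310.3°, groundspeed=184.3 kt
Leg 2: track=254.2°, groundspeed=180.2 kt
Leg 3: track=342.9°, groundspeed=181.6 kt
Leg 4: track=104.9°, groundspeed=162.0 kt
Leg 5: track=322.9°, groundspeed=183.7 kt
Leg 6: track=340.4°, groundspeed=182.0 kt

Leg 1: heading 310.7°; drift -0.4° → track 310.3°, groundspeed 184.3 kt
Leg 2: heading 251.3°; drift +2.9° → track 254.2°, groundspeed 180.2 kt
Leg 3: heading 345.3°; drift -2.4° → track 342.9°, groundspeed 181.6 kt
Leg 4: heading 106.1°; drift -1.2° → track 104.9°, groundspeed 162.0 kt
Leg 5: heading 324.2°; drift -1.3° → track 322.9°, groundspeed 183.7 kt
Leg 6: heading 342.7°; drift -2.3° → track 340.4°, groundspeed 182.0 kt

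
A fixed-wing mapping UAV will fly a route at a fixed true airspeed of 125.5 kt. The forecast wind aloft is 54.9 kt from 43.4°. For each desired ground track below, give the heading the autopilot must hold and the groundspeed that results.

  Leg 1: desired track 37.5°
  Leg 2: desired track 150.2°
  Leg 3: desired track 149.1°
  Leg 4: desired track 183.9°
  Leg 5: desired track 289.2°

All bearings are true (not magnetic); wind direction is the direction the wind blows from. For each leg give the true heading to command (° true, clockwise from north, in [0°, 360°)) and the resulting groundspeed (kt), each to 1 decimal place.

Leg 1: heading=40.1°, groundspeed=70.8 kt
Leg 2: heading=125.4°, groundspeed=129.8 kt
Leg 3: heading=124.2°, groundspeed=128.7 kt
Leg 4: heading=167.7°, groundspeed=162.9 kt
Leg 5: heading=312.7°, groundspeed=137.6 kt

Leg 1: desired track 37.5°; wind correction +2.6° → command heading 40.1°, groundspeed 70.8 kt
Leg 2: desired track 150.2°; wind correction -24.8° → command heading 125.4°, groundspeed 129.8 kt
Leg 3: desired track 149.1°; wind correction -24.9° → command heading 124.2°, groundspeed 128.7 kt
Leg 4: desired track 183.9°; wind correction -16.2° → command heading 167.7°, groundspeed 162.9 kt
Leg 5: desired track 289.2°; wind correction +23.5° → command heading 312.7°, groundspeed 137.6 kt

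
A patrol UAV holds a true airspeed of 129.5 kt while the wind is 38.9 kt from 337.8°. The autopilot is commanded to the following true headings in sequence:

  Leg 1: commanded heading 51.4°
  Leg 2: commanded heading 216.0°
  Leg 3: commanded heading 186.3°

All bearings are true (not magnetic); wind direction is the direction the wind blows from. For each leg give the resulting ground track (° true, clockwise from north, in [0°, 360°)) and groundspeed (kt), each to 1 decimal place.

Leg 1: heading 51.4°; drift +17.5° → track 68.9°, groundspeed 124.3 kt
Leg 2: heading 216.0°; drift -12.4° → track 203.6°, groundspeed 153.6 kt
Leg 3: heading 186.3°; drift -6.5° → track 179.8°, groundspeed 164.7 kt

Leg 1: track=68.9°, groundspeed=124.3 kt
Leg 2: track=203.6°, groundspeed=153.6 kt
Leg 3: track=179.8°, groundspeed=164.7 kt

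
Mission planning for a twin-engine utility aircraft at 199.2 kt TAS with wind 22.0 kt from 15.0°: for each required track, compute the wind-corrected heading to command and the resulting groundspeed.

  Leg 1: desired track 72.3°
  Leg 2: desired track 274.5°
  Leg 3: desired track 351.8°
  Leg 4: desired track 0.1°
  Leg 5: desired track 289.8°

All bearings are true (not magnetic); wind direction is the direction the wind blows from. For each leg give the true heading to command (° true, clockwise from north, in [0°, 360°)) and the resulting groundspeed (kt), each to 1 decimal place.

Leg 1: heading=67.0°, groundspeed=186.5 kt
Leg 2: heading=280.7°, groundspeed=202.0 kt
Leg 3: heading=354.3°, groundspeed=178.8 kt
Leg 4: heading=1.7°, groundspeed=177.9 kt
Leg 5: heading=296.1°, groundspeed=196.1 kt

Leg 1: desired track 72.3°; wind correction -5.3° → command heading 67.0°, groundspeed 186.5 kt
Leg 2: desired track 274.5°; wind correction +6.2° → command heading 280.7°, groundspeed 202.0 kt
Leg 3: desired track 351.8°; wind correction +2.5° → command heading 354.3°, groundspeed 178.8 kt
Leg 4: desired track 0.1°; wind correction +1.6° → command heading 1.7°, groundspeed 177.9 kt
Leg 5: desired track 289.8°; wind correction +6.3° → command heading 296.1°, groundspeed 196.1 kt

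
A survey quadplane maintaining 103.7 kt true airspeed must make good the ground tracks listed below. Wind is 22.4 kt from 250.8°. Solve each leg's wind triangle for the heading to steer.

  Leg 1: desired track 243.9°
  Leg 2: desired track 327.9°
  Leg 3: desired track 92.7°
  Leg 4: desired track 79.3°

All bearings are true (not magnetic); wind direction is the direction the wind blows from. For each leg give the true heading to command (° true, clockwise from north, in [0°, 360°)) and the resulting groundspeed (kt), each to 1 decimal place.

Leg 1: desired track 243.9°; wind correction +1.5° → command heading 245.4°, groundspeed 81.4 kt
Leg 2: desired track 327.9°; wind correction -12.2° → command heading 315.7°, groundspeed 96.4 kt
Leg 3: desired track 92.7°; wind correction +4.6° → command heading 97.3°, groundspeed 124.1 kt
Leg 4: desired track 79.3°; wind correction +1.8° → command heading 81.1°, groundspeed 125.8 kt

Leg 1: heading=245.4°, groundspeed=81.4 kt
Leg 2: heading=315.7°, groundspeed=96.4 kt
Leg 3: heading=97.3°, groundspeed=124.1 kt
Leg 4: heading=81.1°, groundspeed=125.8 kt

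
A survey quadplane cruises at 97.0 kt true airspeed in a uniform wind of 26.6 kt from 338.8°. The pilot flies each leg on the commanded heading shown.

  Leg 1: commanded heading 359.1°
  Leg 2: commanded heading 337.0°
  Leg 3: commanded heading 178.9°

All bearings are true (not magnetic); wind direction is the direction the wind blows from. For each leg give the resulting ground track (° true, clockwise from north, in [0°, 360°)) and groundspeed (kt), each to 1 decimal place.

Leg 1: track=6.4°, groundspeed=72.6 kt
Leg 2: track=336.3°, groundspeed=70.4 kt
Leg 3: track=174.6°, groundspeed=122.3 kt

Leg 1: heading 359.1°; drift +7.3° → track 6.4°, groundspeed 72.6 kt
Leg 2: heading 337.0°; drift -0.7° → track 336.3°, groundspeed 70.4 kt
Leg 3: heading 178.9°; drift -4.3° → track 174.6°, groundspeed 122.3 kt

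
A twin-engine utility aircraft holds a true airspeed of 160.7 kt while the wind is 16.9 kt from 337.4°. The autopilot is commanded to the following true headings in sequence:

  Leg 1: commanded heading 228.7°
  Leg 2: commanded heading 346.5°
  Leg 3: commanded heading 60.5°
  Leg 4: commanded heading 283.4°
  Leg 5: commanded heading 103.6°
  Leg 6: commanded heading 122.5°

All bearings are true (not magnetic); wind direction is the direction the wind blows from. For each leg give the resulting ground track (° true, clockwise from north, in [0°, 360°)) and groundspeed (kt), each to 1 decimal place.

Leg 1: track=223.2°, groundspeed=166.9 kt
Leg 2: track=347.6°, groundspeed=144.0 kt
Leg 3: track=66.5°, groundspeed=159.6 kt
Leg 4: track=278.2°, groundspeed=151.4 kt
Leg 5: track=108.2°, groundspeed=171.2 kt
Leg 6: track=125.7°, groundspeed=174.8 kt

Leg 1: heading 228.7°; drift -5.5° → track 223.2°, groundspeed 166.9 kt
Leg 2: heading 346.5°; drift +1.1° → track 347.6°, groundspeed 144.0 kt
Leg 3: heading 60.5°; drift +6.0° → track 66.5°, groundspeed 159.6 kt
Leg 4: heading 283.4°; drift -5.2° → track 278.2°, groundspeed 151.4 kt
Leg 5: heading 103.6°; drift +4.6° → track 108.2°, groundspeed 171.2 kt
Leg 6: heading 122.5°; drift +3.2° → track 125.7°, groundspeed 174.8 kt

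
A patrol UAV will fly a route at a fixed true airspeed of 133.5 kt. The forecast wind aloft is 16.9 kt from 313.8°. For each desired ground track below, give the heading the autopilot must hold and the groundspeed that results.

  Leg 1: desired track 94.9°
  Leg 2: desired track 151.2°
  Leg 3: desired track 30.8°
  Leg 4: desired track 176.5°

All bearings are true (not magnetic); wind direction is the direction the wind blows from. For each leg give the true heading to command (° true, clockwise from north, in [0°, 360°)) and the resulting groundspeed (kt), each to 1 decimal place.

Leg 1: heading=90.3°, groundspeed=146.2 kt
Leg 2: heading=153.4°, groundspeed=149.5 kt
Leg 3: heading=23.7°, groundspeed=128.7 kt
Leg 4: heading=181.4°, groundspeed=145.4 kt

Leg 1: desired track 94.9°; wind correction -4.6° → command heading 90.3°, groundspeed 146.2 kt
Leg 2: desired track 151.2°; wind correction +2.2° → command heading 153.4°, groundspeed 149.5 kt
Leg 3: desired track 30.8°; wind correction -7.1° → command heading 23.7°, groundspeed 128.7 kt
Leg 4: desired track 176.5°; wind correction +4.9° → command heading 181.4°, groundspeed 145.4 kt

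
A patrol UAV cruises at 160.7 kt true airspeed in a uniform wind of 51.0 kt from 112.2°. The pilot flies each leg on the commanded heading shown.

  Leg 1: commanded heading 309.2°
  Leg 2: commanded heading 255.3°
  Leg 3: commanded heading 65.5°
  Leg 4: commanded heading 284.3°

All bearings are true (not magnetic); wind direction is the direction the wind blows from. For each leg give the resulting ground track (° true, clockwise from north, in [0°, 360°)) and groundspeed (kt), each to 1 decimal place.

Leg 1: track=305.1°, groundspeed=210.0 kt
Leg 2: track=263.9°, groundspeed=203.8 kt
Leg 3: track=49.1°, groundspeed=131.1 kt
Leg 4: track=286.2°, groundspeed=211.3 kt

Leg 1: heading 309.2°; drift -4.1° → track 305.1°, groundspeed 210.0 kt
Leg 2: heading 255.3°; drift +8.6° → track 263.9°, groundspeed 203.8 kt
Leg 3: heading 65.5°; drift -16.4° → track 49.1°, groundspeed 131.1 kt
Leg 4: heading 284.3°; drift +1.9° → track 286.2°, groundspeed 211.3 kt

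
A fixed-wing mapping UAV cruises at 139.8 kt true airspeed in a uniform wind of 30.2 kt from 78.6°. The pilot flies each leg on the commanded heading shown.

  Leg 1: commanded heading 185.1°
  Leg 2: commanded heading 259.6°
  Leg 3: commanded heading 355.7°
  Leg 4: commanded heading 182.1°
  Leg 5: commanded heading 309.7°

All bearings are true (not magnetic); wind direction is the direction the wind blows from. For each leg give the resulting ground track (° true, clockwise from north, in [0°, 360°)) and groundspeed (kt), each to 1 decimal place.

Leg 1: track=196.1°, groundspeed=151.2 kt
Leg 2: track=259.4°, groundspeed=170.0 kt
Leg 3: track=343.3°, groundspeed=139.3 kt
Leg 4: track=193.4°, groundspeed=149.8 kt
Leg 5: track=301.3°, groundspeed=160.5 kt

Leg 1: heading 185.1°; drift +11.0° → track 196.1°, groundspeed 151.2 kt
Leg 2: heading 259.6°; drift -0.2° → track 259.4°, groundspeed 170.0 kt
Leg 3: heading 355.7°; drift -12.4° → track 343.3°, groundspeed 139.3 kt
Leg 4: heading 182.1°; drift +11.3° → track 193.4°, groundspeed 149.8 kt
Leg 5: heading 309.7°; drift -8.4° → track 301.3°, groundspeed 160.5 kt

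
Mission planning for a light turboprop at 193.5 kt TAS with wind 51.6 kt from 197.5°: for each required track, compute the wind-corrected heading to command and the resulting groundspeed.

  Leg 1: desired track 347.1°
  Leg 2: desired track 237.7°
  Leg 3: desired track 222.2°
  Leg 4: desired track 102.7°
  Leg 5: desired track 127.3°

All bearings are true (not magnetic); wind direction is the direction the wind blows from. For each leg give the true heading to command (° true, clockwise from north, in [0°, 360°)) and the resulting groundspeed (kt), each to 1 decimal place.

Leg 1: heading=339.3°, groundspeed=236.2 kt
Leg 2: heading=227.8°, groundspeed=151.2 kt
Leg 3: heading=215.8°, groundspeed=145.4 kt
Leg 4: heading=118.1°, groundspeed=190.9 kt
Leg 5: heading=141.8°, groundspeed=169.8 kt

Leg 1: desired track 347.1°; wind correction -7.8° → command heading 339.3°, groundspeed 236.2 kt
Leg 2: desired track 237.7°; wind correction -9.9° → command heading 227.8°, groundspeed 151.2 kt
Leg 3: desired track 222.2°; wind correction -6.4° → command heading 215.8°, groundspeed 145.4 kt
Leg 4: desired track 102.7°; wind correction +15.4° → command heading 118.1°, groundspeed 190.9 kt
Leg 5: desired track 127.3°; wind correction +14.5° → command heading 141.8°, groundspeed 169.8 kt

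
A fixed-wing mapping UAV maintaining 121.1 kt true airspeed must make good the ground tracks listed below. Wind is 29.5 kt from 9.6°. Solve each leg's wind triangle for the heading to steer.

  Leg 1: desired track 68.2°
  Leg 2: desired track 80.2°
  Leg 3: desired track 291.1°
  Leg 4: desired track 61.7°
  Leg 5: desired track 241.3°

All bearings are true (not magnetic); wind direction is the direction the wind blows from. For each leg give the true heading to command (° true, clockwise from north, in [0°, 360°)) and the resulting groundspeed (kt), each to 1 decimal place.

Leg 1: heading=56.2°, groundspeed=103.1 kt
Leg 2: heading=66.9°, groundspeed=108.1 kt
Leg 3: heading=304.9°, groundspeed=111.7 kt
Leg 4: heading=50.6°, groundspeed=100.7 kt
Leg 5: heading=252.3°, groundspeed=137.1 kt

Leg 1: desired track 68.2°; wind correction -12.0° → command heading 56.2°, groundspeed 103.1 kt
Leg 2: desired track 80.2°; wind correction -13.3° → command heading 66.9°, groundspeed 108.1 kt
Leg 3: desired track 291.1°; wind correction +13.8° → command heading 304.9°, groundspeed 111.7 kt
Leg 4: desired track 61.7°; wind correction -11.1° → command heading 50.6°, groundspeed 100.7 kt
Leg 5: desired track 241.3°; wind correction +11.0° → command heading 252.3°, groundspeed 137.1 kt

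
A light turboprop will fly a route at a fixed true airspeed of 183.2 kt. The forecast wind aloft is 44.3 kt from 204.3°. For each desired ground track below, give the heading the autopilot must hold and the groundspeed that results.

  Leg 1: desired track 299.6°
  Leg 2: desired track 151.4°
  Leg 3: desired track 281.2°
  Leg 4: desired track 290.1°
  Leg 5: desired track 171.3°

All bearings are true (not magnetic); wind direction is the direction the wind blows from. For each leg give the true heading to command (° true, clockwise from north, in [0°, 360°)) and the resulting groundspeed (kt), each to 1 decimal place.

Leg 1: desired track 299.6°; wind correction -13.9° → command heading 285.7°, groundspeed 181.9 kt
Leg 2: desired track 151.4°; wind correction +11.1° → command heading 162.5°, groundspeed 153.0 kt
Leg 3: desired track 281.2°; wind correction -13.6° → command heading 267.6°, groundspeed 168.0 kt
Leg 4: desired track 290.1°; wind correction -14.0° → command heading 276.1°, groundspeed 174.5 kt
Leg 5: desired track 171.3°; wind correction +7.6° → command heading 178.9°, groundspeed 144.5 kt

Leg 1: heading=285.7°, groundspeed=181.9 kt
Leg 2: heading=162.5°, groundspeed=153.0 kt
Leg 3: heading=267.6°, groundspeed=168.0 kt
Leg 4: heading=276.1°, groundspeed=174.5 kt
Leg 5: heading=178.9°, groundspeed=144.5 kt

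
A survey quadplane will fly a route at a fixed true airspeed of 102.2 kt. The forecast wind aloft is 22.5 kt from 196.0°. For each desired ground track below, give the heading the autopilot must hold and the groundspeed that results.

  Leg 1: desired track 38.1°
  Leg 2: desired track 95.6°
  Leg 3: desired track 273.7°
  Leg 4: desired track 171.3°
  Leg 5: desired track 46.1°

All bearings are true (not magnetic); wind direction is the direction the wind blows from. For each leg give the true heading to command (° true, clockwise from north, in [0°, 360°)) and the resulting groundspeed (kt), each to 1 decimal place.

Leg 1: desired track 38.1°; wind correction +4.8° → command heading 42.9°, groundspeed 122.7 kt
Leg 2: desired track 95.6°; wind correction +12.5° → command heading 108.1°, groundspeed 103.8 kt
Leg 3: desired track 273.7°; wind correction -12.4° → command heading 261.3°, groundspeed 95.0 kt
Leg 4: desired track 171.3°; wind correction +5.3° → command heading 176.6°, groundspeed 81.3 kt
Leg 5: desired track 46.1°; wind correction +6.3° → command heading 52.4°, groundspeed 121.0 kt

Leg 1: heading=42.9°, groundspeed=122.7 kt
Leg 2: heading=108.1°, groundspeed=103.8 kt
Leg 3: heading=261.3°, groundspeed=95.0 kt
Leg 4: heading=176.6°, groundspeed=81.3 kt
Leg 5: heading=52.4°, groundspeed=121.0 kt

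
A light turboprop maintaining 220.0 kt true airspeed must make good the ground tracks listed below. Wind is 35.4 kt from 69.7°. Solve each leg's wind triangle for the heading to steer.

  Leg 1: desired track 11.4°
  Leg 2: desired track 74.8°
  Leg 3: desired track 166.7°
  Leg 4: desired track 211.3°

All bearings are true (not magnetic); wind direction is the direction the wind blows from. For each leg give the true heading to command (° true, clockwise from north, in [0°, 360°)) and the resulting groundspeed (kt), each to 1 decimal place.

Leg 1: desired track 11.4°; wind correction +7.9° → command heading 19.3°, groundspeed 199.3 kt
Leg 2: desired track 74.8°; wind correction -0.8° → command heading 74.0°, groundspeed 184.7 kt
Leg 3: desired track 166.7°; wind correction -9.2° → command heading 157.5°, groundspeed 221.5 kt
Leg 4: desired track 211.3°; wind correction -5.7° → command heading 205.6°, groundspeed 246.6 kt

Leg 1: heading=19.3°, groundspeed=199.3 kt
Leg 2: heading=74.0°, groundspeed=184.7 kt
Leg 3: heading=157.5°, groundspeed=221.5 kt
Leg 4: heading=205.6°, groundspeed=246.6 kt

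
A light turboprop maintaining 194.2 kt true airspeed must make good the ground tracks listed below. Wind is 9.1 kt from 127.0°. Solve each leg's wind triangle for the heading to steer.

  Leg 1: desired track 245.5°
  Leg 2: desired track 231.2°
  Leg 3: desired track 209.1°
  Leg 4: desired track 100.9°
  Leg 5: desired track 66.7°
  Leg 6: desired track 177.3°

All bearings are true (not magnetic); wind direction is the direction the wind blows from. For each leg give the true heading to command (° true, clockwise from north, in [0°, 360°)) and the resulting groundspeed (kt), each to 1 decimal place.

Leg 1: heading=243.1°, groundspeed=198.4 kt
Leg 2: heading=228.6°, groundspeed=196.2 kt
Leg 3: heading=206.4°, groundspeed=192.7 kt
Leg 4: heading=102.1°, groundspeed=186.0 kt
Leg 5: heading=69.0°, groundspeed=189.5 kt
Leg 6: heading=175.2°, groundspeed=188.3 kt

Leg 1: desired track 245.5°; wind correction -2.4° → command heading 243.1°, groundspeed 198.4 kt
Leg 2: desired track 231.2°; wind correction -2.6° → command heading 228.6°, groundspeed 196.2 kt
Leg 3: desired track 209.1°; wind correction -2.7° → command heading 206.4°, groundspeed 192.7 kt
Leg 4: desired track 100.9°; wind correction +1.2° → command heading 102.1°, groundspeed 186.0 kt
Leg 5: desired track 66.7°; wind correction +2.3° → command heading 69.0°, groundspeed 189.5 kt
Leg 6: desired track 177.3°; wind correction -2.1° → command heading 175.2°, groundspeed 188.3 kt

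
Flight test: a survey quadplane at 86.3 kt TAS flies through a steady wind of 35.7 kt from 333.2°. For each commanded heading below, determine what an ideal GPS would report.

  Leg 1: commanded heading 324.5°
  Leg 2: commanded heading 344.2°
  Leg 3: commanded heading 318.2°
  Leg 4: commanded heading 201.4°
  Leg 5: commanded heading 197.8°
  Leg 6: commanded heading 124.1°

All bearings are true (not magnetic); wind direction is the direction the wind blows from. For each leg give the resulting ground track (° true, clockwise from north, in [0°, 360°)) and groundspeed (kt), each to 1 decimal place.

Leg 1: heading 324.5°; drift -6.0° → track 318.5°, groundspeed 51.3 kt
Leg 2: heading 344.2°; drift +7.6° → track 351.8°, groundspeed 51.7 kt
Leg 3: heading 318.2°; drift -10.1° → track 308.1°, groundspeed 52.6 kt
Leg 4: heading 201.4°; drift -13.6° → track 187.8°, groundspeed 113.3 kt
Leg 5: heading 197.8°; drift -12.6° → track 185.2°, groundspeed 114.5 kt
Leg 6: heading 124.1°; drift +8.4° → track 132.5°, groundspeed 118.8 kt

Leg 1: track=318.5°, groundspeed=51.3 kt
Leg 2: track=351.8°, groundspeed=51.7 kt
Leg 3: track=308.1°, groundspeed=52.6 kt
Leg 4: track=187.8°, groundspeed=113.3 kt
Leg 5: track=185.2°, groundspeed=114.5 kt
Leg 6: track=132.5°, groundspeed=118.8 kt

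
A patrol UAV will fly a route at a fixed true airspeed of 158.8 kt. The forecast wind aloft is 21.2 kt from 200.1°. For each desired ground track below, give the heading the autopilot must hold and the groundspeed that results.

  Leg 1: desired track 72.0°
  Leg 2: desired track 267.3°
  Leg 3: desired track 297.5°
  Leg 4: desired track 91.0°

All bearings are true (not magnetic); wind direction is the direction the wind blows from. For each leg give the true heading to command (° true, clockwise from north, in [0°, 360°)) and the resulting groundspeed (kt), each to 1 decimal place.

Leg 1: desired track 72.0°; wind correction +6.0° → command heading 78.0°, groundspeed 171.0 kt
Leg 2: desired track 267.3°; wind correction -7.1° → command heading 260.2°, groundspeed 149.4 kt
Leg 3: desired track 297.5°; wind correction -7.6° → command heading 289.9°, groundspeed 160.1 kt
Leg 4: desired track 91.0°; wind correction +7.2° → command heading 98.2°, groundspeed 164.5 kt

Leg 1: heading=78.0°, groundspeed=171.0 kt
Leg 2: heading=260.2°, groundspeed=149.4 kt
Leg 3: heading=289.9°, groundspeed=160.1 kt
Leg 4: heading=98.2°, groundspeed=164.5 kt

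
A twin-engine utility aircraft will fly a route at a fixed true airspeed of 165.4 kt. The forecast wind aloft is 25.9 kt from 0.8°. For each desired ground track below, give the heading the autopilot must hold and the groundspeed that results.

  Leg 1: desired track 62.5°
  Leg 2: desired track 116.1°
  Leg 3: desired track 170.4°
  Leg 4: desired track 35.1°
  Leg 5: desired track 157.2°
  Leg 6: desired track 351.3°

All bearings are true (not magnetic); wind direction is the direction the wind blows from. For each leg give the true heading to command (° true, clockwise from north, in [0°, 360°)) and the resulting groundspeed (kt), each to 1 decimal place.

Leg 1: desired track 62.5°; wind correction -7.9° → command heading 54.6°, groundspeed 151.5 kt
Leg 2: desired track 116.1°; wind correction -8.1° → command heading 108.0°, groundspeed 174.8 kt
Leg 3: desired track 170.4°; wind correction -1.6° → command heading 168.8°, groundspeed 190.8 kt
Leg 4: desired track 35.1°; wind correction -5.1° → command heading 30.0°, groundspeed 143.4 kt
Leg 5: desired track 157.2°; wind correction -3.6° → command heading 153.6°, groundspeed 188.8 kt
Leg 6: desired track 351.3°; wind correction +1.5° → command heading 352.8°, groundspeed 139.8 kt

Leg 1: heading=54.6°, groundspeed=151.5 kt
Leg 2: heading=108.0°, groundspeed=174.8 kt
Leg 3: heading=168.8°, groundspeed=190.8 kt
Leg 4: heading=30.0°, groundspeed=143.4 kt
Leg 5: heading=153.6°, groundspeed=188.8 kt
Leg 6: heading=352.8°, groundspeed=139.8 kt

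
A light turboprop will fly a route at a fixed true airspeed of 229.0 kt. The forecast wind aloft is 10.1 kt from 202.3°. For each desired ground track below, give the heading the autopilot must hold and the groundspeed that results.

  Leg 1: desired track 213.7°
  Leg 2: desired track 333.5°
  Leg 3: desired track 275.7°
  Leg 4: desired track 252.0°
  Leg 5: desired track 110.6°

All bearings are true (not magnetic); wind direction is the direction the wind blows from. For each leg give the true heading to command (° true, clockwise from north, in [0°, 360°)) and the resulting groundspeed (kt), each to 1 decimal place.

Leg 1: desired track 213.7°; wind correction -0.5° → command heading 213.2°, groundspeed 219.1 kt
Leg 2: desired track 333.5°; wind correction -1.9° → command heading 331.6°, groundspeed 235.5 kt
Leg 3: desired track 275.7°; wind correction -2.4° → command heading 273.3°, groundspeed 225.9 kt
Leg 4: desired track 252.0°; wind correction -1.9° → command heading 250.1°, groundspeed 222.3 kt
Leg 5: desired track 110.6°; wind correction +2.5° → command heading 113.1°, groundspeed 229.1 kt

Leg 1: heading=213.2°, groundspeed=219.1 kt
Leg 2: heading=331.6°, groundspeed=235.5 kt
Leg 3: heading=273.3°, groundspeed=225.9 kt
Leg 4: heading=250.1°, groundspeed=222.3 kt
Leg 5: heading=113.1°, groundspeed=229.1 kt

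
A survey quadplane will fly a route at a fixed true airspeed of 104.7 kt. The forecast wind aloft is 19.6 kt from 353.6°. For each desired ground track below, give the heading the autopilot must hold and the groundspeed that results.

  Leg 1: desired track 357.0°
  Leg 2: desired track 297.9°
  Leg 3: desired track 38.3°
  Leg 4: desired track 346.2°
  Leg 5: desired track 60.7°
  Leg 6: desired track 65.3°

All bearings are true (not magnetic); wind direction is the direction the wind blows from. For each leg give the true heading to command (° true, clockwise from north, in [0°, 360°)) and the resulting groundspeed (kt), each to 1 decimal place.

Leg 1: desired track 357.0°; wind correction -0.6° → command heading 356.4°, groundspeed 85.1 kt
Leg 2: desired track 297.9°; wind correction +8.9° → command heading 306.8°, groundspeed 92.4 kt
Leg 3: desired track 38.3°; wind correction -7.6° → command heading 30.7°, groundspeed 89.9 kt
Leg 4: desired track 346.2°; wind correction +1.4° → command heading 347.6°, groundspeed 85.2 kt
Leg 5: desired track 60.7°; wind correction -9.9° → command heading 50.8°, groundspeed 95.5 kt
Leg 6: desired track 65.3°; wind correction -10.2° → command heading 55.1°, groundspeed 96.9 kt

Leg 1: heading=356.4°, groundspeed=85.1 kt
Leg 2: heading=306.8°, groundspeed=92.4 kt
Leg 3: heading=30.7°, groundspeed=89.9 kt
Leg 4: heading=347.6°, groundspeed=85.2 kt
Leg 5: heading=50.8°, groundspeed=95.5 kt
Leg 6: heading=55.1°, groundspeed=96.9 kt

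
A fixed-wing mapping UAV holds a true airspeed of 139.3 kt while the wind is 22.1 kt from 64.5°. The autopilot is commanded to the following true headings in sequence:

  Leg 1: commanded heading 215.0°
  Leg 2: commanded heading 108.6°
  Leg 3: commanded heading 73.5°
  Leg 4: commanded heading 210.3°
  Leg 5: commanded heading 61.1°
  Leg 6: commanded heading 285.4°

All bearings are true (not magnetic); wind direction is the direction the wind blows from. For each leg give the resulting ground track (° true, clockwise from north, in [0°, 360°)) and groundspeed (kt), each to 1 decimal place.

Leg 1: track=218.9°, groundspeed=158.9 kt
Leg 2: track=115.7°, groundspeed=124.4 kt
Leg 3: track=75.2°, groundspeed=117.5 kt
Leg 4: track=214.8°, groundspeed=158.1 kt
Leg 5: track=60.5°, groundspeed=117.2 kt
Leg 6: track=280.1°, groundspeed=156.7 kt

Leg 1: heading 215.0°; drift +3.9° → track 218.9°, groundspeed 158.9 kt
Leg 2: heading 108.6°; drift +7.1° → track 115.7°, groundspeed 124.4 kt
Leg 3: heading 73.5°; drift +1.7° → track 75.2°, groundspeed 117.5 kt
Leg 4: heading 210.3°; drift +4.5° → track 214.8°, groundspeed 158.1 kt
Leg 5: heading 61.1°; drift -0.6° → track 60.5°, groundspeed 117.2 kt
Leg 6: heading 285.4°; drift -5.3° → track 280.1°, groundspeed 156.7 kt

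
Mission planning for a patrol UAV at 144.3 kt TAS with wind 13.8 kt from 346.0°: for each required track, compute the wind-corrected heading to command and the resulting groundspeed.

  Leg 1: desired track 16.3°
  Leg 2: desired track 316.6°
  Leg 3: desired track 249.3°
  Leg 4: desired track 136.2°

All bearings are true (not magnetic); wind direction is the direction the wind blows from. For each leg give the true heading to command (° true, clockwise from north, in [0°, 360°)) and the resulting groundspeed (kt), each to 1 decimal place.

Leg 1: heading=13.5°, groundspeed=132.2 kt
Leg 2: heading=319.3°, groundspeed=132.1 kt
Leg 3: heading=254.8°, groundspeed=145.3 kt
Leg 4: heading=133.5°, groundspeed=156.1 kt

Leg 1: desired track 16.3°; wind correction -2.8° → command heading 13.5°, groundspeed 132.2 kt
Leg 2: desired track 316.6°; wind correction +2.7° → command heading 319.3°, groundspeed 132.1 kt
Leg 3: desired track 249.3°; wind correction +5.5° → command heading 254.8°, groundspeed 145.3 kt
Leg 4: desired track 136.2°; wind correction -2.7° → command heading 133.5°, groundspeed 156.1 kt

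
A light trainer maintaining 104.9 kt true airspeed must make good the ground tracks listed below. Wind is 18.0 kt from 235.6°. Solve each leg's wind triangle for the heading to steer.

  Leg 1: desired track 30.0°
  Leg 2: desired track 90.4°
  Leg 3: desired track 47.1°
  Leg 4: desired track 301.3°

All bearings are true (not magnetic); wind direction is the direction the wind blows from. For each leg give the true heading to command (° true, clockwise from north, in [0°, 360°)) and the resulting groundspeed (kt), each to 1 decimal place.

Leg 1: heading=25.7°, groundspeed=120.8 kt
Leg 2: heading=96.0°, groundspeed=119.2 kt
Leg 3: heading=45.6°, groundspeed=122.7 kt
Leg 4: heading=292.3°, groundspeed=96.2 kt

Leg 1: desired track 30.0°; wind correction -4.3° → command heading 25.7°, groundspeed 120.8 kt
Leg 2: desired track 90.4°; wind correction +5.6° → command heading 96.0°, groundspeed 119.2 kt
Leg 3: desired track 47.1°; wind correction -1.5° → command heading 45.6°, groundspeed 122.7 kt
Leg 4: desired track 301.3°; wind correction -9.0° → command heading 292.3°, groundspeed 96.2 kt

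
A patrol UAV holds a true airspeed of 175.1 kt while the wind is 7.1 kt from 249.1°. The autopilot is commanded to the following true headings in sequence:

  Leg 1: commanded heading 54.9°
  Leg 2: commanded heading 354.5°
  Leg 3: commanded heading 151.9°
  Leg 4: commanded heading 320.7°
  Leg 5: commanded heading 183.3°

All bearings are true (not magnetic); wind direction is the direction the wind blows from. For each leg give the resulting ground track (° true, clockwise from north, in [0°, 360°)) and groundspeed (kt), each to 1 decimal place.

Leg 1: track=55.4°, groundspeed=182.0 kt
Leg 2: track=356.7°, groundspeed=177.1 kt
Leg 3: track=149.6°, groundspeed=176.1 kt
Leg 4: track=322.9°, groundspeed=173.0 kt
Leg 5: track=181.1°, groundspeed=172.3 kt

Leg 1: heading 54.9°; drift +0.5° → track 55.4°, groundspeed 182.0 kt
Leg 2: heading 354.5°; drift +2.2° → track 356.7°, groundspeed 177.1 kt
Leg 3: heading 151.9°; drift -2.3° → track 149.6°, groundspeed 176.1 kt
Leg 4: heading 320.7°; drift +2.2° → track 322.9°, groundspeed 173.0 kt
Leg 5: heading 183.3°; drift -2.2° → track 181.1°, groundspeed 172.3 kt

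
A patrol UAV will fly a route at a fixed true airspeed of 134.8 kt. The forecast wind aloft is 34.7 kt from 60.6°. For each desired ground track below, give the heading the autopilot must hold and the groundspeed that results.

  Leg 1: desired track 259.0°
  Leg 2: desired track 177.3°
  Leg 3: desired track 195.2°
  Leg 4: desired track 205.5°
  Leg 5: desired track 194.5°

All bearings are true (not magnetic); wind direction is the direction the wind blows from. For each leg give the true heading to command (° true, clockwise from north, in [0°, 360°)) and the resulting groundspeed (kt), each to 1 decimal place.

Leg 1: heading=263.7°, groundspeed=167.3 kt
Leg 2: heading=164.0°, groundspeed=146.8 kt
Leg 3: heading=184.6°, groundspeed=156.9 kt
Leg 4: heading=197.0°, groundspeed=161.7 kt
Leg 5: heading=183.8°, groundspeed=156.5 kt

Leg 1: desired track 259.0°; wind correction +4.7° → command heading 263.7°, groundspeed 167.3 kt
Leg 2: desired track 177.3°; wind correction -13.3° → command heading 164.0°, groundspeed 146.8 kt
Leg 3: desired track 195.2°; wind correction -10.6° → command heading 184.6°, groundspeed 156.9 kt
Leg 4: desired track 205.5°; wind correction -8.5° → command heading 197.0°, groundspeed 161.7 kt
Leg 5: desired track 194.5°; wind correction -10.7° → command heading 183.8°, groundspeed 156.5 kt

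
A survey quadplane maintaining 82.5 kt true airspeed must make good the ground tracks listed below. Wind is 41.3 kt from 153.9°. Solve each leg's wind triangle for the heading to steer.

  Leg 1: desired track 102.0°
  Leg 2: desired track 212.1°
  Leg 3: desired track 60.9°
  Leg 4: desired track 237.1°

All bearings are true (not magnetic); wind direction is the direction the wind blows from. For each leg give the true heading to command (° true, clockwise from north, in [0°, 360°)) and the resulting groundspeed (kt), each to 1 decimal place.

Leg 1: desired track 102.0°; wind correction +23.2° → command heading 125.2°, groundspeed 50.3 kt
Leg 2: desired track 212.1°; wind correction -25.2° → command heading 186.9°, groundspeed 52.9 kt
Leg 3: desired track 60.9°; wind correction +30.0° → command heading 90.9°, groundspeed 73.6 kt
Leg 4: desired track 237.1°; wind correction -29.8° → command heading 207.3°, groundspeed 66.7 kt

Leg 1: heading=125.2°, groundspeed=50.3 kt
Leg 2: heading=186.9°, groundspeed=52.9 kt
Leg 3: heading=90.9°, groundspeed=73.6 kt
Leg 4: heading=207.3°, groundspeed=66.7 kt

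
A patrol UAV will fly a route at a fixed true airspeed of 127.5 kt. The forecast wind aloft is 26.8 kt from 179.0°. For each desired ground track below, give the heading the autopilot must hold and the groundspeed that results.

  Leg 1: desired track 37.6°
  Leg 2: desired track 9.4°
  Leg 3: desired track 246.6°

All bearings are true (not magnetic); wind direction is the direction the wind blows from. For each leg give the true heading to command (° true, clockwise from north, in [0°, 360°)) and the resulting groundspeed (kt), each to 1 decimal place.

Leg 1: desired track 37.6°; wind correction +7.5° → command heading 45.1°, groundspeed 147.3 kt
Leg 2: desired track 9.4°; wind correction +2.2° → command heading 11.6°, groundspeed 153.8 kt
Leg 3: desired track 246.6°; wind correction -11.2° → command heading 235.4°, groundspeed 114.9 kt

Leg 1: heading=45.1°, groundspeed=147.3 kt
Leg 2: heading=11.6°, groundspeed=153.8 kt
Leg 3: heading=235.4°, groundspeed=114.9 kt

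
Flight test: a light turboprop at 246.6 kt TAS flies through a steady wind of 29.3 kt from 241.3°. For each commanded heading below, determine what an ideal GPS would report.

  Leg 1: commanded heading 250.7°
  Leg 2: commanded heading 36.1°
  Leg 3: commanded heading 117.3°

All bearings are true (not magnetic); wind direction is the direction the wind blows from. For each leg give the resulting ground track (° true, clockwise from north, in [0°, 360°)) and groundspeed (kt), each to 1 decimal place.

Leg 1: heading 250.7°; drift +1.3° → track 252.0°, groundspeed 217.7 kt
Leg 2: heading 36.1°; drift +2.6° → track 38.7°, groundspeed 273.4 kt
Leg 3: heading 117.3°; drift -5.3° → track 112.0°, groundspeed 264.1 kt

Leg 1: track=252.0°, groundspeed=217.7 kt
Leg 2: track=38.7°, groundspeed=273.4 kt
Leg 3: track=112.0°, groundspeed=264.1 kt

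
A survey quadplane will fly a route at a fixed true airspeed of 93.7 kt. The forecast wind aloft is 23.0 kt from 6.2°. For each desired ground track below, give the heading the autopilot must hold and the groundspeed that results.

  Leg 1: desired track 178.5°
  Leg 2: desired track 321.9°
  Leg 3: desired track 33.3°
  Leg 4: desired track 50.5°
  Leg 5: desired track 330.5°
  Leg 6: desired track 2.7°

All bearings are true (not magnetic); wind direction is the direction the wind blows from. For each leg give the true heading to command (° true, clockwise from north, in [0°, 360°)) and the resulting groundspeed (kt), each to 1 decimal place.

Leg 1: desired track 178.5°; wind correction -1.9° → command heading 176.6°, groundspeed 116.4 kt
Leg 2: desired track 321.9°; wind correction +9.9° → command heading 331.8°, groundspeed 75.9 kt
Leg 3: desired track 33.3°; wind correction -6.4° → command heading 26.9°, groundspeed 72.6 kt
Leg 4: desired track 50.5°; wind correction -9.9° → command heading 40.6°, groundspeed 75.9 kt
Leg 5: desired track 330.5°; wind correction +8.2° → command heading 338.7°, groundspeed 74.1 kt
Leg 6: desired track 2.7°; wind correction +0.9° → command heading 3.6°, groundspeed 70.7 kt

Leg 1: heading=176.6°, groundspeed=116.4 kt
Leg 2: heading=331.8°, groundspeed=75.9 kt
Leg 3: heading=26.9°, groundspeed=72.6 kt
Leg 4: heading=40.6°, groundspeed=75.9 kt
Leg 5: heading=338.7°, groundspeed=74.1 kt
Leg 6: heading=3.6°, groundspeed=70.7 kt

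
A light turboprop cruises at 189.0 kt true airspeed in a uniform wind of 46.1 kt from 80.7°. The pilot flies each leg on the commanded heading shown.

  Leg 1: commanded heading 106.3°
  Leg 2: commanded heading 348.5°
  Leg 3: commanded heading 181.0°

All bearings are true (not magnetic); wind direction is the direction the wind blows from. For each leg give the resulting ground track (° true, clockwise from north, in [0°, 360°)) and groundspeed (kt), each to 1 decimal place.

Leg 1: heading 106.3°; drift +7.7° → track 114.0°, groundspeed 148.8 kt
Leg 2: heading 348.5°; drift -13.6° → track 334.9°, groundspeed 196.3 kt
Leg 3: heading 181.0°; drift +13.0° → track 194.0°, groundspeed 202.4 kt

Leg 1: track=114.0°, groundspeed=148.8 kt
Leg 2: track=334.9°, groundspeed=196.3 kt
Leg 3: track=194.0°, groundspeed=202.4 kt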